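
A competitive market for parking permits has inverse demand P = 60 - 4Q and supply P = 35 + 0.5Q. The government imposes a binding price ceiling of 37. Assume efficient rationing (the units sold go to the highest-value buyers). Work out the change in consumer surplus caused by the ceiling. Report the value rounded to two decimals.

Without the control, 60 - 4Q = 35 + 0.5Q so Q* = 5.5556 and P* = 37.7778.
At P = 37, sellers supply (37 - 35)/0.5 = 4 while buyers want more, so the quantity traded is 4 at price 37.
CS goes from (1/2)(5.5556)(22.2222) = 61.7284 to 60 (computed as (60 - 37)(4) - (1/2)(4)(4)^2), a change of -1.7284.

-1.73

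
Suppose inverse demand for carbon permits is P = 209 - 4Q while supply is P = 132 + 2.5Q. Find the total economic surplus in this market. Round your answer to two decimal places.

Set 209 - 4Q = 132 + 2.5Q, which gives 77 = 6.5Q, so Q* = 11.8462 and P* = 209 - 4(11.8462) = 161.6154.
CS = (1/2)(11.8462)(47.3846) = 280.6627 and PS = (1/2)(11.8462)(29.6154) = 175.4142, so total surplus = 456.0769.

456.08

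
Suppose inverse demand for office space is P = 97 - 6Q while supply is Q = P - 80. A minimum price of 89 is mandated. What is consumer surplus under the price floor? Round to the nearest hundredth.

5.33

Rewriting supply in inverse form: P = 80 + Q.
Without the control, 97 - 6Q = 80 + Q so Q* = 2.4286 and P* = 82.4286.
At P = 89, buyers demand (97 - 89)/6 = 1.3333 while sellers would supply more, so the quantity traded is 1.3333 at price 89.
CS is the triangle under demand above 89: (1/2)(1.3333)(97 - 89) = 5.3333.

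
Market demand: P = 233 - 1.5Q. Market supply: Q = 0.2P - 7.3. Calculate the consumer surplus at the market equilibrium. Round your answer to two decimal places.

685.42

Rewriting supply in inverse form: P = 36.5 + 5Q.
Set 233 - 1.5Q = 36.5 + 5Q, which gives 196.5 = 6.5Q, so Q* = 30.2308 and P* = 233 - 1.5(30.2308) = 187.6538.
The demand choke price is 233, so CS = (1/2)(Q*)(233 - P*) = (1/2)(30.2308)(45.3462) = 685.4246.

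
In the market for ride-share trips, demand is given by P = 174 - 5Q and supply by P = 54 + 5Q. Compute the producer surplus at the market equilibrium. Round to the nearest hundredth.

360.00

Set 174 - 5Q = 54 + 5Q, which gives 120 = 10Q, so Q* = 12 and P* = 174 - 5(12) = 114.
PS is the area between P* and the supply curve from 0 to Q*: (1/2)(12)(60) = 360.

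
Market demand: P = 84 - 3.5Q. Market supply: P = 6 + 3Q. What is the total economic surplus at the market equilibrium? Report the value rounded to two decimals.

Set 84 - 3.5Q = 6 + 3Q, which gives 78 = 6.5Q, so Q* = 12 and P* = 84 - 3.5(12) = 42.
Total surplus is the full triangle between the curves from 0 to Q*: (1/2)(12)(84 - 6) = 468.

468.00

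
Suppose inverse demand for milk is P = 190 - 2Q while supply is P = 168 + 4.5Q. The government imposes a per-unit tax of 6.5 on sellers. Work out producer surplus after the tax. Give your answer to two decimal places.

12.79

Pre-tax equilibrium: 190 - 2Q = 168 + 4.5Q gives Q* = 3.3846, P* = 183.2308.
A tax on sellers shifts supply up by 6.5: 190 - 2Q = 168 + 4.5Q + 6.5, so Q_t = 2.3846. Buyers pay P_b = 185.2308; sellers receive P_s = P_b - 6.5 = 178.7308.
Producer surplus is the triangle above supply below P_s: (1/2)(2.3846)(178.7308 - 168) = 12.7944.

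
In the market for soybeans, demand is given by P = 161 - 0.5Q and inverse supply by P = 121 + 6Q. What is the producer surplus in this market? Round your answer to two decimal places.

113.61

Equilibrium: 161 - 0.5Q = 121 + 6Q, so Q* = 6.1538 and P* = 157.9231.
Producer surplus is the triangle above supply below P*: (1/2)(6.1538)(157.9231 - 121) = (1/2)(6.1538)(36.9231) = 113.6095.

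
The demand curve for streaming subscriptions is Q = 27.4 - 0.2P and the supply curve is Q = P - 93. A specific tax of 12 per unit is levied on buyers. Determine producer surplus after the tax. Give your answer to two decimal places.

14.22

Rewriting demand in inverse form: P = 137 - 5Q.
Rewriting supply in inverse form: P = 93 + Q.
Pre-tax equilibrium: 137 - 5Q = 93 + Q gives Q* = 7.3333, P* = 100.3333.
With the tax, buyers' net willingness to pay falls by 12: (137 - 12) - 5Q = 93 + Q, so Q_t = 5.3333. Buyers pay P_b = 110.3333; sellers receive P_s = P_b - 12 = 98.3333.
PS = (1/2)(Q_t)(P_s - 93) = (1/2)(5.3333)(5.3333) = 14.2222.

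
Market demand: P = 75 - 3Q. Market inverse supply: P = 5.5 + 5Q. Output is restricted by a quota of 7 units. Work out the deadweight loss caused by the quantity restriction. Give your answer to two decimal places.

11.39

Without the quota, 75 - 3Q = 5.5 + 5Q gives Q* = 8.6875.
At Q = 7 the demand price is 75 - 3(7) = 54 and the supply price is 5.5 + 5(7) = 40.5.
Deadweight loss is the triangle between the curves from 7 to 8.6875: (1/2)(54 - 40.5)(8.6875 - 7) = 11.3906.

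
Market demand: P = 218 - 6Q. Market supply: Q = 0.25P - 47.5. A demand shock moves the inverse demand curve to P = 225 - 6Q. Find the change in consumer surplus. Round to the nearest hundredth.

Rewriting supply in inverse form: P = 190 + 4Q.
Initial equilibrium: Q_0 = 2.8, P_0 = 201.2; CS_0 = (1/2)(2.8)(16.8) = 23.52, PS_0 = (1/2)(2.8)(11.2) = 15.68.
New equilibrium: 225 - 6Q = 190 + 4Q gives Q_1 = 3.5, P_1 = 204; CS_1 = 36.75, PS_1 = 24.5.
Change in consumer surplus = 36.75 - 23.52 = 13.23.

13.23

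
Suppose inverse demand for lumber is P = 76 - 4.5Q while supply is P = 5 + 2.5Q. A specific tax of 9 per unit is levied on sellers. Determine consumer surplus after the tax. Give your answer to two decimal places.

176.51

Pre-tax equilibrium: 76 - 4.5Q = 5 + 2.5Q gives Q* = 10.1429, P* = 30.3571.
A tax on sellers shifts supply up by 9: 76 - 4.5Q = 5 + 2.5Q + 9, so Q_t = 8.8571. Buyers pay P_b = 36.1429; sellers receive P_s = P_b - 9 = 27.1429.
Consumer surplus is the triangle under demand above P_b: (1/2)(8.8571)(76 - 36.1429) = 176.5102.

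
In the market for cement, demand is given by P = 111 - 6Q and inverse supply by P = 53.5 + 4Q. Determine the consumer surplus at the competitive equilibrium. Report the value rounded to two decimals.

99.19

Setting demand equal to supply, 57.5 = 10Q, so Q* = 5.75 and P* = 76.5.
CS is the area between the demand curve and P* from 0 to Q*: (1/2)(5.75)(34.5) = 99.1875.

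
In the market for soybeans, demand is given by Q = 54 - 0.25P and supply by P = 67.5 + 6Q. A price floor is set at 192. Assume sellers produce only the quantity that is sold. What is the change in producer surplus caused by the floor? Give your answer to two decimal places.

Rewriting demand in inverse form: P = 216 - 4Q.
Without the control, 216 - 4Q = 67.5 + 6Q so Q* = 14.85 and P* = 156.6.
At the floor price 192, quantity demanded is (216 - 192)/4 = 6; demand is the short side, so Q = 6 trades at P = 192.
PS goes from (1/2)(14.85)(89.1) = 661.5675 to 639 (computed as (192 - 67.5)(6) - (1/2)(6)(6)^2), a change of -22.5675.

-22.57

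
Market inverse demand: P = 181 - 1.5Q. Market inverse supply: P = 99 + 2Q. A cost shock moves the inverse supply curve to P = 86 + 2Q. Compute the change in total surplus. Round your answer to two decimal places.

Initial equilibrium: Q_0 = 23.4286, P_0 = 145.8571; CS_0 = (1/2)(23.4286)(35.1429) = 411.6735, PS_0 = (1/2)(23.4286)(46.8571) = 548.898.
New equilibrium: 181 - 1.5Q = 86 + 2Q gives Q_1 = 27.1429, P_1 = 140.2857; CS_1 = 552.551, PS_1 = 736.7347.
Change in total surplus = (552.551 + 736.7347) - (411.6735 + 548.898) = 328.7143.

328.71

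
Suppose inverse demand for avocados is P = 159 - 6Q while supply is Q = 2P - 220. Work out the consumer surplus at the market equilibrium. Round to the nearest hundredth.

170.49

Rewriting supply in inverse form: P = 110 + 0.5Q.
Setting demand equal to supply, 49 = 6.5Q, so Q* = 7.5385 and P* = 113.7692.
Consumer surplus is the triangle under demand above P*: (1/2)(7.5385)(159 - 113.7692) = (1/2)(7.5385)(45.2308) = 170.4852.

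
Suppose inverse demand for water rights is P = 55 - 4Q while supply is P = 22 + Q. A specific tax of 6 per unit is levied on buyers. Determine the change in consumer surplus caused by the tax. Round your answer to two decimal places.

Pre-tax equilibrium: 55 - 4Q = 22 + Q gives Q* = 6.6, P* = 28.6.
With the tax, buyers' net willingness to pay falls by 6: (55 - 6) - 4Q = 22 + Q, so Q_t = 5.4. Buyers pay P_b = 33.4; sellers receive P_s = P_b - 6 = 27.4.
Consumers lose the trapezoid between P* and P_b out to Q_t plus the triangle from Q_t to Q*: change in CS = 58.32 - 87.12 = -28.8.

-28.80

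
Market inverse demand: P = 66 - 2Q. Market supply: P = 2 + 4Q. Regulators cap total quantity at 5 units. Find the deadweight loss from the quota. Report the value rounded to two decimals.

96.33

Without the quota, 66 - 2Q = 2 + 4Q gives Q* = 10.6667.
At Q = 5 the demand price is 66 - 2(5) = 56 and the supply price is 2 + 4(5) = 22.
Deadweight loss is the triangle between the curves from 5 to 10.6667: (1/2)(56 - 22)(10.6667 - 5) = 96.3333.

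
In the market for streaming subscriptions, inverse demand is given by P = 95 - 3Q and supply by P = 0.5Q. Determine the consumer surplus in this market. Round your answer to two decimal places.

1105.10

Equilibrium: 95 - 3Q = 0.5Q, so Q* = 27.1429 and P* = 13.5714.
CS is the area between the demand curve and P* from 0 to Q*: (1/2)(27.1429)(81.4286) = 1105.102.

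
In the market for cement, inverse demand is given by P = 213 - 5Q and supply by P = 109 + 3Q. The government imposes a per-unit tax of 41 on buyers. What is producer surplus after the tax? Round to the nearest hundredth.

Without the tax, 213 - 5Q = 109 + 3Q so Q* = 13 and P* = 148.
With the tax, buyers' net willingness to pay falls by 41: (213 - 41) - 5Q = 109 + 3Q, so Q_t = 7.875. Buyers pay P_b = 173.625; sellers receive P_s = P_b - 41 = 132.625.
Producer surplus is the triangle above supply below P_s: (1/2)(7.875)(132.625 - 109) = 93.0234.

93.02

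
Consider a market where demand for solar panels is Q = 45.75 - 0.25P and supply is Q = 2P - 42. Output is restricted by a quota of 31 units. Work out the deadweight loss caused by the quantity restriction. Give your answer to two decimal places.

Rewriting demand in inverse form: P = 183 - 4Q.
Rewriting supply in inverse form: P = 21 + 0.5Q.
Unrestricted equilibrium: Q* = (183 - 21)/(4 + 0.5) = 36.
At Q = 31 the demand price is 183 - 4(31) = 59 and the supply price is 21 + 0.5(31) = 36.5.
DWL = (1/2)(gap between curves at 31) x (Q* - 31) = (1/2)(22.5)(5) = 56.25.

56.25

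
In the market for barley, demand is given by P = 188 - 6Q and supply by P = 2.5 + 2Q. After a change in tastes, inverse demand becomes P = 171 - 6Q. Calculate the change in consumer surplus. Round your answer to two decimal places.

-282.09

Initial equilibrium: Q_0 = 23.1875, P_0 = 48.875; CS_0 = (1/2)(23.1875)(139.125) = 1612.9805, PS_0 = (1/2)(23.1875)(46.375) = 537.6602.
New equilibrium: 171 - 6Q = 2.5 + 2Q gives Q_1 = 21.0625, P_1 = 44.625; CS_1 = 1330.8867, PS_1 = 443.6289.
Change in consumer surplus = 1330.8867 - 1612.9805 = -282.0938.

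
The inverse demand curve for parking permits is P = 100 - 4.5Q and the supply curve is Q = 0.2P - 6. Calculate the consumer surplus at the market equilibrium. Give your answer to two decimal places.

Rewriting supply in inverse form: P = 30 + 5Q.
Set 100 - 4.5Q = 30 + 5Q, which gives 70 = 9.5Q, so Q* = 7.3684 and P* = 100 - 4.5(7.3684) = 66.8421.
CS is the area between the demand curve and P* from 0 to Q*: (1/2)(7.3684)(33.1579) = 122.1607.

122.16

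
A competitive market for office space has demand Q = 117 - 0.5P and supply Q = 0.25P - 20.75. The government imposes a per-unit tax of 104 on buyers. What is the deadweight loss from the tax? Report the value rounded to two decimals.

Rewriting demand in inverse form: P = 234 - 2Q.
Rewriting supply in inverse form: P = 83 + 4Q.
Without the tax, 234 - 2Q = 83 + 4Q so Q* = 25.1667 and P* = 183.6667.
A tax on buyers shifts demand down by 104: (234 - 104) - 2Q = 83 + 4Q, so Q_t = 7.8333. Buyers pay P_b = 218.3333; sellers receive P_s = P_b - 104 = 114.3333.
Deadweight loss is the triangle between the curves from Q_t to Q*: (1/2)(25.1667 - 7.8333)(104) = 901.3333.

901.33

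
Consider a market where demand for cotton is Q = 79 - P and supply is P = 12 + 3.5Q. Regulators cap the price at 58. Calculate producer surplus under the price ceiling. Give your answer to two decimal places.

302.29

Rewriting demand in inverse form: P = 79 - Q.
Without the control, 79 - Q = 12 + 3.5Q so Q* = 14.8889 and P* = 64.1111.
At the ceiling price 58, quantity supplied is (58 - 12)/3.5 = 13.1429; supply is the short side, so Q = 13.1429 trades at P = 58.
PS is the triangle above supply below 58: (1/2)(13.1429)(58 - 12) = 302.2857.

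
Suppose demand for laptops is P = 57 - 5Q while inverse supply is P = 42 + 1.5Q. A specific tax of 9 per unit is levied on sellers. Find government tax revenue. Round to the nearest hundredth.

8.31

Pre-tax equilibrium: 57 - 5Q = 42 + 1.5Q gives Q* = 2.3077, P* = 45.4615.
With the tax, sellers need 9 more per unit: 57 - 5Q = 42 + 1.5Q + 9, so Q_t = 0.9231. Buyers pay P_b = 52.3846; sellers receive P_s = P_b - 9 = 43.3846.
Tax revenue = t x Q_t = 9 x 0.9231 = 8.3077.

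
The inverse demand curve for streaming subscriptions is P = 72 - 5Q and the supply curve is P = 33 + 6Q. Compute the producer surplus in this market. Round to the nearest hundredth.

Set 72 - 5Q = 33 + 6Q, which gives 39 = 11Q, so Q* = 3.5455 and P* = 72 - 5(3.5455) = 54.2727.
PS is the area between P* and the supply curve from 0 to Q*: (1/2)(3.5455)(21.2727) = 37.7107.

37.71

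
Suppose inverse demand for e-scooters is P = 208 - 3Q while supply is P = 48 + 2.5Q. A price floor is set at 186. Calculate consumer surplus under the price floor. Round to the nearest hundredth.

Without the control, 208 - 3Q = 48 + 2.5Q so Q* = 29.0909 and P* = 120.7273.
At P = 186, buyers demand (208 - 186)/3 = 7.3333 while sellers would supply more, so the quantity traded is 7.3333 at price 186.
CS is the triangle under demand above 186: (1/2)(7.3333)(208 - 186) = 80.6667.

80.67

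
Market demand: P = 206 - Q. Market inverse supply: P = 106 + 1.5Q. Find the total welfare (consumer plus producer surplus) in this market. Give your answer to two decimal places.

2000.00

Setting demand equal to supply, 100 = 2.5Q, so Q* = 40 and P* = 166.
CS = (1/2)(40)(40) = 800 and PS = (1/2)(40)(60) = 1200, so total surplus = 2000.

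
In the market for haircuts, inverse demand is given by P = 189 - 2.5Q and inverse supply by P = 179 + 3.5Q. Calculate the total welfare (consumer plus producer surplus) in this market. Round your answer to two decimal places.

Set 189 - 2.5Q = 179 + 3.5Q, which gives 10 = 6Q, so Q* = 1.6667 and P* = 189 - 2.5(1.6667) = 184.8333.
CS = (1/2)(1.6667)(4.1667) = 3.4722 and PS = (1/2)(1.6667)(5.8333) = 4.8611, so total surplus = 8.3333.

8.33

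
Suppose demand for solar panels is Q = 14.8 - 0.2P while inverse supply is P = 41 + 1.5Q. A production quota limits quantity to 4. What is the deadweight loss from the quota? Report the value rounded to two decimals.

3.77

Rewriting demand in inverse form: P = 74 - 5Q.
Without the quota, 74 - 5Q = 41 + 1.5Q gives Q* = 5.0769.
At Q = 4 the demand price is 74 - 5(4) = 54 and the supply price is 41 + 1.5(4) = 47.
DWL = (1/2)(gap between curves at 4) x (Q* - 4) = (1/2)(7)(1.0769) = 3.7692.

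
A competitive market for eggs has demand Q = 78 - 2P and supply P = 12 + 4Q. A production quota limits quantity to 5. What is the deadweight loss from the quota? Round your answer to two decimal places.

Rewriting demand in inverse form: P = 39 - 0.5Q.
Unrestricted equilibrium: Q* = (39 - 12)/(0.5 + 4) = 6.
At Q = 5 the demand price is 39 - 0.5(5) = 36.5 and the supply price is 12 + 4(5) = 32.
Deadweight loss is the triangle between the curves from 5 to 6: (1/2)(36.5 - 32)(6 - 5) = 2.25.

2.25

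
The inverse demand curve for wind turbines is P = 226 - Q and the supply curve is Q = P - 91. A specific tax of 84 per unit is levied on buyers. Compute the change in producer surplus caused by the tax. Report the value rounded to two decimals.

-1953.00

Rewriting supply in inverse form: P = 91 + Q.
Pre-tax equilibrium: 226 - Q = 91 + Q gives Q* = 67.5, P* = 158.5.
A tax on buyers shifts demand down by 84: (226 - 84) - Q = 91 + Q, so Q_t = 25.5. Buyers pay P_b = 200.5; sellers receive P_s = P_b - 84 = 116.5.
PS falls from (1/2)(67.5)(67.5) = 2278.125 to (1/2)(25.5)(25.5) = 325.125, a change of -1953.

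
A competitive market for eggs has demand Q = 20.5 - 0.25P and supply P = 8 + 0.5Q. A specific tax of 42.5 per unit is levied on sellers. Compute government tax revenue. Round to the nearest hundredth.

Rewriting demand in inverse form: P = 82 - 4Q.
Pre-tax equilibrium: 82 - 4Q = 8 + 0.5Q gives Q* = 16.4444, P* = 16.2222.
A tax on sellers shifts supply up by 42.5: 82 - 4Q = 8 + 0.5Q + 42.5, so Q_t = 7. Buyers pay P_b = 54; sellers receive P_s = P_b - 42.5 = 11.5.
Tax revenue = t x Q_t = 42.5 x 7 = 297.5.

297.50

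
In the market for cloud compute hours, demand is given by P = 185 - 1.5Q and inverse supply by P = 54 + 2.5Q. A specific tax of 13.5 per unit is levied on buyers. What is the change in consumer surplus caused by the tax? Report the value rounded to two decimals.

Pre-tax equilibrium: 185 - 1.5Q = 54 + 2.5Q gives Q* = 32.75, P* = 135.875.
A tax on buyers shifts demand down by 13.5: (185 - 13.5) - 1.5Q = 54 + 2.5Q, so Q_t = 29.375. Buyers pay P_b = 140.9375; sellers receive P_s = P_b - 13.5 = 127.4375.
Consumers lose the trapezoid between P* and P_b out to Q_t plus the triangle from Q_t to Q*: change in CS = 647.168 - 804.4219 = -157.2539.

-157.25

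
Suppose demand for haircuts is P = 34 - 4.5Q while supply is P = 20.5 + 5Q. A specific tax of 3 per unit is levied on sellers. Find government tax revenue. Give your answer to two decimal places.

3.32

Without the tax, 34 - 4.5Q = 20.5 + 5Q so Q* = 1.4211 and P* = 27.6053.
A tax on sellers shifts supply up by 3: 34 - 4.5Q = 20.5 + 5Q + 3, so Q_t = 1.1053. Buyers pay P_b = 29.0263; sellers receive P_s = P_b - 3 = 26.0263.
Tax revenue = t x Q_t = 3 x 1.1053 = 3.3158.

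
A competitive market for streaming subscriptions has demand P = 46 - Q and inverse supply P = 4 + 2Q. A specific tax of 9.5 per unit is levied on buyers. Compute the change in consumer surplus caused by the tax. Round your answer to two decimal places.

-39.32

Pre-tax equilibrium: 46 - Q = 4 + 2Q gives Q* = 14, P* = 32.
With the tax, buyers' net willingness to pay falls by 9.5: (46 - 9.5) - Q = 4 + 2Q, so Q_t = 10.8333. Buyers pay P_b = 35.1667; sellers receive P_s = P_b - 9.5 = 25.6667.
Consumers lose the trapezoid between P* and P_b out to Q_t plus the triangle from Q_t to Q*: change in CS = 58.6806 - 98 = -39.3194.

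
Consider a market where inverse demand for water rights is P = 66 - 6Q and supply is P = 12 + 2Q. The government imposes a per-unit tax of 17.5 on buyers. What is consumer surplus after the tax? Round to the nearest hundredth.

Without the tax, 66 - 6Q = 12 + 2Q so Q* = 6.75 and P* = 25.5.
With the tax, buyers' net willingness to pay falls by 17.5: (66 - 17.5) - 6Q = 12 + 2Q, so Q_t = 4.5625. Buyers pay P_b = 38.625; sellers receive P_s = P_b - 17.5 = 21.125.
CS = (1/2)(Q_t)(66 - P_b) = (1/2)(4.5625)(27.375) = 62.4492.

62.45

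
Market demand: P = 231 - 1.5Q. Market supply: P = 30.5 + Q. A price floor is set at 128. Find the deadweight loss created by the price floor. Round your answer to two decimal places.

166.27

Free-market equilibrium: 231 - 1.5Q = 30.5 + Q gives Q* = 80.2, P* = 110.7.
At the floor price 128, quantity demanded is (231 - 128)/1.5 = 68.6667; demand is the short side, so Q = 68.6667 trades at P = 128.
At Q = 68.6667 the demand price is 128 and the supply price is 99.1667. Deadweight loss is the triangle between the curves from 68.6667 to 80.2: (1/2)(128 - 99.1667)(80.2 - 68.6667) = 166.2722.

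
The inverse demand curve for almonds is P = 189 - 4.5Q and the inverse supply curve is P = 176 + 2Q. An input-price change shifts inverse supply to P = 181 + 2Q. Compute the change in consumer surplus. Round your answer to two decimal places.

-5.59

Initial equilibrium: Q_0 = 2, P_0 = 180; CS_0 = (1/2)(2)(9) = 9, PS_0 = (1/2)(2)(4) = 4.
New equilibrium: 189 - 4.5Q = 181 + 2Q gives Q_1 = 1.2308, P_1 = 183.4615; CS_1 = 3.4083, PS_1 = 1.5148.
Change in consumer surplus = 3.4083 - 9 = -5.5917.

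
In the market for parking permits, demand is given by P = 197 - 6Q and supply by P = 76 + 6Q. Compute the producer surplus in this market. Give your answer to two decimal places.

Equilibrium: 197 - 6Q = 76 + 6Q, so Q* = 10.0833 and P* = 136.5.
The supply curve's price intercept is 76, so PS = (1/2)(Q*)(P* - 76) = (1/2)(10.0833)(60.5) = 305.0208.

305.02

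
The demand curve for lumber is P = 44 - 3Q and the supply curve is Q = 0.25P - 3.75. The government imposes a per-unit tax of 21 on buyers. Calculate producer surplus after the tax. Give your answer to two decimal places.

2.61

Rewriting supply in inverse form: P = 15 + 4Q.
Pre-tax equilibrium: 44 - 3Q = 15 + 4Q gives Q* = 4.1429, P* = 31.5714.
With the tax, buyers' net willingness to pay falls by 21: (44 - 21) - 3Q = 15 + 4Q, so Q_t = 1.1429. Buyers pay P_b = 40.5714; sellers receive P_s = P_b - 21 = 19.5714.
Producer surplus is the triangle above supply below P_s: (1/2)(1.1429)(19.5714 - 15) = 2.6122.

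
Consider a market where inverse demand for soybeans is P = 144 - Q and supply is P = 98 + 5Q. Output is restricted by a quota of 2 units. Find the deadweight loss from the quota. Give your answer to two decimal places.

96.33

Unrestricted equilibrium: Q* = (144 - 98)/(1 + 5) = 7.6667.
At Q = 2 the demand price is 144 - (2) = 142 and the supply price is 98 + 5(2) = 108.
DWL = (1/2)(gap between curves at 2) x (Q* - 2) = (1/2)(34)(5.6667) = 96.3333.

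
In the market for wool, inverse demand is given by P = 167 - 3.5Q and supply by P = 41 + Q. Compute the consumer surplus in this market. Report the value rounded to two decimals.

1372.00

Setting demand equal to supply, 126 = 4.5Q, so Q* = 28 and P* = 69.
CS is the area between the demand curve and P* from 0 to Q*: (1/2)(28)(98) = 1372.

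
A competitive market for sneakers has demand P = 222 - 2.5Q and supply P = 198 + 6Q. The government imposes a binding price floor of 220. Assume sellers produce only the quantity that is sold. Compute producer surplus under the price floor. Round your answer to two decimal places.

Free-market equilibrium: 222 - 2.5Q = 198 + 6Q gives Q* = 2.8235, P* = 214.9412.
At the floor price 220, quantity demanded is (222 - 220)/2.5 = 0.8; demand is the short side, so Q = 0.8 trades at P = 220.
The supply price at Q = 0.8 is 202.8. PS is the trapezoid between 220 and supply over [0, 0.8]: (1/2)[(220 - 198) + (220 - 202.8)](0.8) = 15.68.

15.68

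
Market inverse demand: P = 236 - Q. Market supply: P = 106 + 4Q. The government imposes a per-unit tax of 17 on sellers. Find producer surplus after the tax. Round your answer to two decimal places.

1021.52

Pre-tax equilibrium: 236 - Q = 106 + 4Q gives Q* = 26, P* = 210.
With the tax, sellers need 17 more per unit: 236 - Q = 106 + 4Q + 17, so Q_t = 22.6. Buyers pay P_b = 213.4; sellers receive P_s = P_b - 17 = 196.4.
PS = (1/2)(Q_t)(P_s - 106) = (1/2)(22.6)(90.4) = 1021.52.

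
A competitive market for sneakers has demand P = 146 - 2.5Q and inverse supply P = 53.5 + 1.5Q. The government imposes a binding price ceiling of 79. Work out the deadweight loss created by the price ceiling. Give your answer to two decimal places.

75.03

Without the control, 146 - 2.5Q = 53.5 + 1.5Q so Q* = 23.125 and P* = 88.1875.
At P = 79, sellers supply (79 - 53.5)/1.5 = 17 while buyers want more, so the quantity traded is 17 at price 79.
The lost-trades triangle has base Q* - 17 = 6.125 and height equal to the gap between the curves at Q = 17, which is 103.5 - 79 = 24.5. DWL = (1/2)(6.125)(24.5) = 75.0312.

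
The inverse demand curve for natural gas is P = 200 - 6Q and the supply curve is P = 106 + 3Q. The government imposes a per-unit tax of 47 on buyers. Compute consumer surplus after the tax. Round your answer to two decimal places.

Pre-tax equilibrium: 200 - 6Q = 106 + 3Q gives Q* = 10.4444, P* = 137.3333.
A tax on buyers shifts demand down by 47: (200 - 47) - 6Q = 106 + 3Q, so Q_t = 5.2222. Buyers pay P_b = 168.6667; sellers receive P_s = P_b - 47 = 121.6667.
Consumer surplus is the triangle under demand above P_b: (1/2)(5.2222)(200 - 168.6667) = 81.8148.

81.81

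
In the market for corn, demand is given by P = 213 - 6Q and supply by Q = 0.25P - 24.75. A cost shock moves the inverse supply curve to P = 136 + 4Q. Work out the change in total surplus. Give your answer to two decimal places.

Rewriting supply in inverse form: P = 99 + 4Q.
Initial equilibrium: Q_0 = 11.4, P_0 = 144.6; CS_0 = (1/2)(11.4)(68.4) = 389.88, PS_0 = (1/2)(11.4)(45.6) = 259.92.
New equilibrium: 213 - 6Q = 136 + 4Q gives Q_1 = 7.7, P_1 = 166.8; CS_1 = 177.87, PS_1 = 118.58.
Change in total surplus = (177.87 + 118.58) - (389.88 + 259.92) = -353.35.

-353.35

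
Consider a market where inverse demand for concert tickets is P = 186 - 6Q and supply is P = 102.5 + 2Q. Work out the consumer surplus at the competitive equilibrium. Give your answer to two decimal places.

Setting demand equal to supply, 83.5 = 8Q, so Q* = 10.4375 and P* = 123.375.
Consumer surplus is the triangle under demand above P*: (1/2)(10.4375)(186 - 123.375) = (1/2)(10.4375)(62.625) = 326.8242.

326.82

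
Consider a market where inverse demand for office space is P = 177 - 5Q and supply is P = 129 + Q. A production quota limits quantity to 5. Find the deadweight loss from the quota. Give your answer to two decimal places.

27.00

Without the quota, 177 - 5Q = 129 + Q gives Q* = 8.
At Q = 5 the demand price is 177 - 5(5) = 152 and the supply price is 129 + (5) = 134.
Deadweight loss is the triangle between the curves from 5 to 8: (1/2)(152 - 134)(8 - 5) = 27.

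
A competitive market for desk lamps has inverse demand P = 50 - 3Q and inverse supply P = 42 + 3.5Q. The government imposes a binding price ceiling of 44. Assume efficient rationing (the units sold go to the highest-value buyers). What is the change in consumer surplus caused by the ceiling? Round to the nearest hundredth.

Free-market equilibrium: 50 - 3Q = 42 + 3.5Q gives Q* = 1.2308, P* = 46.3077.
At P = 44, sellers supply (44 - 42)/3.5 = 0.5714 while buyers want more, so the quantity traded is 0.5714 at price 44.
CS goes from (1/2)(1.2308)(3.6923) = 2.2722 to 2.9388 (computed as (50 - 44)(0.5714) - (1/2)(3)(0.5714)^2), a change of 0.6666.

0.67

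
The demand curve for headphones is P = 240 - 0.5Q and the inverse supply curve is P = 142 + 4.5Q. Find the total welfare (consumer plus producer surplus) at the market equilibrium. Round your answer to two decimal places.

960.40

Setting demand equal to supply, 98 = 5Q, so Q* = 19.6 and P* = 230.2.
CS = (1/2)(19.6)(9.8) = 96.04 and PS = (1/2)(19.6)(88.2) = 864.36, so total surplus = 960.4.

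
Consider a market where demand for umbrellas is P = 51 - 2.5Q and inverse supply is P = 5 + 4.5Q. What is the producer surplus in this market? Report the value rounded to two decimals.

Setting demand equal to supply, 46 = 7Q, so Q* = 6.5714 and P* = 34.5714.
PS is the area between P* and the supply curve from 0 to Q*: (1/2)(6.5714)(29.5714) = 97.1633.

97.16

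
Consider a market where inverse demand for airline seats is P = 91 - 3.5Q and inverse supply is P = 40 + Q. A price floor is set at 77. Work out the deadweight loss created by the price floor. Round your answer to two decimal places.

Free-market equilibrium: 91 - 3.5Q = 40 + Q gives Q* = 11.3333, P* = 51.3333.
At the floor price 77, quantity demanded is (91 - 77)/3.5 = 4; demand is the short side, so Q = 4 trades at P = 77.
The lost-trades triangle has base Q* - 4 = 7.3333 and height equal to the gap between the curves at Q = 4, which is 77 - 44 = 33. DWL = (1/2)(7.3333)(33) = 121.

121.00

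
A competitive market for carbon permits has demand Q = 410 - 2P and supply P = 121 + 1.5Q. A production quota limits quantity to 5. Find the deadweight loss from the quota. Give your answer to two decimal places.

Rewriting demand in inverse form: P = 205 - 0.5Q.
Unrestricted equilibrium: Q* = (205 - 121)/(0.5 + 1.5) = 42.
At Q = 5 the demand price is 205 - 0.5(5) = 202.5 and the supply price is 121 + 1.5(5) = 128.5.
DWL = (1/2)(gap between curves at 5) x (Q* - 5) = (1/2)(74)(37) = 1369.

1369.00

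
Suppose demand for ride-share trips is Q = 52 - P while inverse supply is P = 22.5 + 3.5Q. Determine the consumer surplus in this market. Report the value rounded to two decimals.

21.49

Rewriting demand in inverse form: P = 52 - Q.
Equilibrium: 52 - Q = 22.5 + 3.5Q, so Q* = 6.5556 and P* = 45.4444.
The demand choke price is 52, so CS = (1/2)(Q*)(52 - P*) = (1/2)(6.5556)(6.5556) = 21.4877.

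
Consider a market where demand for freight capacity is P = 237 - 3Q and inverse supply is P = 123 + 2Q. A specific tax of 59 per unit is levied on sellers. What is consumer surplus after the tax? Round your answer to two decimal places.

Without the tax, 237 - 3Q = 123 + 2Q so Q* = 22.8 and P* = 168.6.
With the tax, sellers need 59 more per unit: 237 - 3Q = 123 + 2Q + 59, so Q_t = 11. Buyers pay P_b = 204; sellers receive P_s = P_b - 59 = 145.
CS = (1/2)(Q_t)(237 - P_b) = (1/2)(11)(33) = 181.5.

181.50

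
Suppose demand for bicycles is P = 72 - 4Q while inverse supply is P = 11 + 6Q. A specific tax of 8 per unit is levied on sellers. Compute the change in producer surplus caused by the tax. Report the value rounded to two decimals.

-27.36

Pre-tax equilibrium: 72 - 4Q = 11 + 6Q gives Q* = 6.1, P* = 47.6.
A tax on sellers shifts supply up by 8: 72 - 4Q = 11 + 6Q + 8, so Q_t = 5.3. Buyers pay P_b = 50.8; sellers receive P_s = P_b - 8 = 42.8.
PS falls from (1/2)(6.1)(36.6) = 111.63 to (1/2)(5.3)(31.8) = 84.27, a change of -27.36.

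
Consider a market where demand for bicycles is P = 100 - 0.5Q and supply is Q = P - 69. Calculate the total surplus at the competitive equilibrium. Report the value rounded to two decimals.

320.33

Rewriting supply in inverse form: P = 69 + Q.
Set 100 - 0.5Q = 69 + Q, which gives 31 = 1.5Q, so Q* = 20.6667 and P* = 100 - 0.5(20.6667) = 89.6667.
Total surplus is the full triangle between the curves from 0 to Q*: (1/2)(20.6667)(100 - 69) = 320.3333.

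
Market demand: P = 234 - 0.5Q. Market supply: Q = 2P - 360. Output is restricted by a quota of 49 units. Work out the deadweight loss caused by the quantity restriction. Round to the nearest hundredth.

12.50

Rewriting supply in inverse form: P = 180 + 0.5Q.
Without the quota, 234 - 0.5Q = 180 + 0.5Q gives Q* = 54.
At Q = 49 the demand price is 234 - 0.5(49) = 209.5 and the supply price is 180 + 0.5(49) = 204.5.
DWL = (1/2)(gap between curves at 49) x (Q* - 49) = (1/2)(5)(5) = 12.5.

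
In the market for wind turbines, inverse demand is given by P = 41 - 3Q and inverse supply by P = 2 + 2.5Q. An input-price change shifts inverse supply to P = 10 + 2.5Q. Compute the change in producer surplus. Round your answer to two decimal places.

-23.14

Initial equilibrium: Q_0 = 7.0909, P_0 = 19.7273; CS_0 = (1/2)(7.0909)(21.2727) = 75.4215, PS_0 = (1/2)(7.0909)(17.7273) = 62.8512.
New equilibrium: 41 - 3Q = 10 + 2.5Q gives Q_1 = 5.6364, P_1 = 24.0909; CS_1 = 47.6529, PS_1 = 39.7107.
Change in producer surplus = 39.7107 - 62.8512 = -23.1405.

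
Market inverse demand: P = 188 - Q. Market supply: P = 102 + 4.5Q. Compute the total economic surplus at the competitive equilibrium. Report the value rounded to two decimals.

Equilibrium: 188 - Q = 102 + 4.5Q, so Q* = 15.6364 and P* = 172.3636.
CS = (1/2)(15.6364)(15.6364) = 122.2479 and PS = (1/2)(15.6364)(70.3636) = 550.1157, so total surplus = 672.3636.

672.36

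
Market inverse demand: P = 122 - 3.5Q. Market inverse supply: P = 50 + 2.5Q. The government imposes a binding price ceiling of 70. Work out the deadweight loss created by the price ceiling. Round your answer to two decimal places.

Free-market equilibrium: 122 - 3.5Q = 50 + 2.5Q gives Q* = 12, P* = 80.
At P = 70, sellers supply (70 - 50)/2.5 = 8 while buyers want more, so the quantity traded is 8 at price 70.
The lost-trades triangle has base Q* - 8 = 4 and height equal to the gap between the curves at Q = 8, which is 94 - 70 = 24. DWL = (1/2)(4)(24) = 48.

48.00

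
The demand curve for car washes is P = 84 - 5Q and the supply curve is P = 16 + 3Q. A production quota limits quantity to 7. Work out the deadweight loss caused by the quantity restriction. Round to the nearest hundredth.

9.00

Without the quota, 84 - 5Q = 16 + 3Q gives Q* = 8.5.
At Q = 7 the demand price is 84 - 5(7) = 49 and the supply price is 16 + 3(7) = 37.
Deadweight loss is the triangle between the curves from 7 to 8.5: (1/2)(49 - 37)(8.5 - 7) = 9.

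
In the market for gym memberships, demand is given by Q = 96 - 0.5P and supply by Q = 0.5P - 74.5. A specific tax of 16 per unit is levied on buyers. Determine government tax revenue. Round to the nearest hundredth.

108.00

Rewriting demand in inverse form: P = 192 - 2Q.
Rewriting supply in inverse form: P = 149 + 2Q.
Without the tax, 192 - 2Q = 149 + 2Q so Q* = 10.75 and P* = 170.5.
A tax on buyers shifts demand down by 16: (192 - 16) - 2Q = 149 + 2Q, so Q_t = 6.75. Buyers pay P_b = 178.5; sellers receive P_s = P_b - 16 = 162.5.
Revenue is the tax times quantity traded: 16 x 6.75 = 108.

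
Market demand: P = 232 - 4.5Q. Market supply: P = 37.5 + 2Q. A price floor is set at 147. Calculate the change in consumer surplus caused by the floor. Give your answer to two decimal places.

-1211.85

Free-market equilibrium: 232 - 4.5Q = 37.5 + 2Q gives Q* = 29.9231, P* = 97.3462.
At P = 147, buyers demand (232 - 147)/4.5 = 18.8889 while sellers would supply more, so the quantity traded is 18.8889 at price 147.
CS goes from (1/2)(29.9231)(134.6538) = 2014.6287 to 802.7778 (computed as (232 - 147)(18.8889) - (1/2)(4.5)(18.8889)^2), a change of -1211.8509.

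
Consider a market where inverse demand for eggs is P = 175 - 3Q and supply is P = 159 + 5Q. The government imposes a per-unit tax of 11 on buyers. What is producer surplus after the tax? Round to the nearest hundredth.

Without the tax, 175 - 3Q = 159 + 5Q so Q* = 2 and P* = 169.
A tax on buyers shifts demand down by 11: (175 - 11) - 3Q = 159 + 5Q, so Q_t = 0.625. Buyers pay P_b = 173.125; sellers receive P_s = P_b - 11 = 162.125.
Producer surplus is the triangle above supply below P_s: (1/2)(0.625)(162.125 - 159) = 0.9766.

0.98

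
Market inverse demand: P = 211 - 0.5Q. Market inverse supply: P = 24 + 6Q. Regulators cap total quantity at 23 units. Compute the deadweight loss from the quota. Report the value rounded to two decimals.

Without the quota, 211 - 0.5Q = 24 + 6Q gives Q* = 28.7692.
At Q = 23 the demand price is 211 - 0.5(23) = 199.5 and the supply price is 24 + 6(23) = 162.
Deadweight loss is the triangle between the curves from 23 to 28.7692: (1/2)(199.5 - 162)(28.7692 - 23) = 108.1731.

108.17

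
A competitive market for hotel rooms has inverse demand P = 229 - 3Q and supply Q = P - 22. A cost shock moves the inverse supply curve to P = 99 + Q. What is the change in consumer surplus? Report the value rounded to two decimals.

Rewriting supply in inverse form: P = 22 + Q.
Initial equilibrium: Q_0 = 51.75, P_0 = 73.75; CS_0 = (1/2)(51.75)(155.25) = 4017.0938, PS_0 = (1/2)(51.75)(51.75) = 1339.0312.
New equilibrium: 229 - 3Q = 99 + Q gives Q_1 = 32.5, P_1 = 131.5; CS_1 = 1584.375, PS_1 = 528.125.
Change in consumer surplus = 1584.375 - 4017.0938 = -2432.7188.

-2432.72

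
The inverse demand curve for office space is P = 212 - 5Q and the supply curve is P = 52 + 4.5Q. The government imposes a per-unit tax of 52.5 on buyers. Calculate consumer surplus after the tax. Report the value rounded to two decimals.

Without the tax, 212 - 5Q = 52 + 4.5Q so Q* = 16.8421 and P* = 127.7895.
With the tax, buyers' net willingness to pay falls by 52.5: (212 - 52.5) - 5Q = 52 + 4.5Q, so Q_t = 11.3158. Buyers pay P_b = 155.4211; sellers receive P_s = P_b - 52.5 = 102.9211.
Consumer surplus is the triangle under demand above P_b: (1/2)(11.3158)(212 - 155.4211) = 320.1177.

320.12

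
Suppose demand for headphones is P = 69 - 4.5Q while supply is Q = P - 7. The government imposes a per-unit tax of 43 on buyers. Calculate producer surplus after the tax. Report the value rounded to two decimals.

Rewriting supply in inverse form: P = 7 + Q.
Pre-tax equilibrium: 69 - 4.5Q = 7 + Q gives Q* = 11.2727, P* = 18.2727.
A tax on buyers shifts demand down by 43: (69 - 43) - 4.5Q = 7 + Q, so Q_t = 3.4545. Buyers pay P_b = 53.4545; sellers receive P_s = P_b - 43 = 10.4545.
PS = (1/2)(Q_t)(P_s - 7) = (1/2)(3.4545)(3.4545) = 5.9669.

5.97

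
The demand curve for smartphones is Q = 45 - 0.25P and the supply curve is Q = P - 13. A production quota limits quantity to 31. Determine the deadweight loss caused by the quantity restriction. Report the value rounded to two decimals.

14.40

Rewriting demand in inverse form: P = 180 - 4Q.
Rewriting supply in inverse form: P = 13 + Q.
Without the quota, 180 - 4Q = 13 + Q gives Q* = 33.4.
At Q = 31 the demand price is 180 - 4(31) = 56 and the supply price is 13 + (31) = 44.
DWL = (1/2)(gap between curves at 31) x (Q* - 31) = (1/2)(12)(2.4) = 14.4.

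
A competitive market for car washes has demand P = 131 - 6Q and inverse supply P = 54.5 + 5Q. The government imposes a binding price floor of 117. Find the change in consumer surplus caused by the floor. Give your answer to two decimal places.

Free-market equilibrium: 131 - 6Q = 54.5 + 5Q gives Q* = 6.9545, P* = 89.2727.
At the floor price 117, quantity demanded is (131 - 117)/6 = 2.3333; demand is the short side, so Q = 2.3333 trades at P = 117.
CS goes from (1/2)(6.9545)(41.7273) = 145.0971 to 16.3333 (computed as (131 - 117)(2.3333) - (1/2)(6)(2.3333)^2), a change of -128.7638.

-128.76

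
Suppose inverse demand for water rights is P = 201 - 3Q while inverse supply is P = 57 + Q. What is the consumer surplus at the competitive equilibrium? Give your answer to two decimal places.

Setting demand equal to supply, 144 = 4Q, so Q* = 36 and P* = 93.
Consumer surplus is the triangle under demand above P*: (1/2)(36)(201 - 93) = (1/2)(36)(108) = 1944.

1944.00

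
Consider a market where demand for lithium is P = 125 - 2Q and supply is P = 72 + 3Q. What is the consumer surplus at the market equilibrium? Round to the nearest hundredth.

112.36

Set 125 - 2Q = 72 + 3Q, which gives 53 = 5Q, so Q* = 10.6 and P* = 125 - 2(10.6) = 103.8.
Consumer surplus is the triangle under demand above P*: (1/2)(10.6)(125 - 103.8) = (1/2)(10.6)(21.2) = 112.36.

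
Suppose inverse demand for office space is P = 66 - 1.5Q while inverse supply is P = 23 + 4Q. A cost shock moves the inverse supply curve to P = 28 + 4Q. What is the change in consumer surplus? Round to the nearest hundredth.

-10.04

Initial equilibrium: Q_0 = 7.8182, P_0 = 54.2727; CS_0 = (1/2)(7.8182)(11.7273) = 45.843, PS_0 = (1/2)(7.8182)(31.2727) = 122.2479.
New equilibrium: 66 - 1.5Q = 28 + 4Q gives Q_1 = 6.9091, P_1 = 55.6364; CS_1 = 35.8017, PS_1 = 95.4711.
Change in consumer surplus = 35.8017 - 45.843 = -10.0413.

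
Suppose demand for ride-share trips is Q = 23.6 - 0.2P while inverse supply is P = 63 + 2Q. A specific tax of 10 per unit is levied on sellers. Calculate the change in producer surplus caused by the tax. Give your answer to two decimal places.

-20.41

Rewriting demand in inverse form: P = 118 - 5Q.
Without the tax, 118 - 5Q = 63 + 2Q so Q* = 7.8571 and P* = 78.7143.
A tax on sellers shifts supply up by 10: 118 - 5Q = 63 + 2Q + 10, so Q_t = 6.4286. Buyers pay P_b = 85.8571; sellers receive P_s = P_b - 10 = 75.8571.
PS falls from (1/2)(7.8571)(15.7143) = 61.7347 to (1/2)(6.4286)(12.8571) = 41.3265, a change of -20.4082.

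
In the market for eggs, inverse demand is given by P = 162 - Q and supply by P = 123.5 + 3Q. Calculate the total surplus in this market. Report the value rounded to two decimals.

185.28

Setting demand equal to supply, 38.5 = 4Q, so Q* = 9.625 and P* = 152.375.
CS = (1/2)(9.625)(9.625) = 46.3203 and PS = (1/2)(9.625)(28.875) = 138.9609, so total surplus = 185.2812.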